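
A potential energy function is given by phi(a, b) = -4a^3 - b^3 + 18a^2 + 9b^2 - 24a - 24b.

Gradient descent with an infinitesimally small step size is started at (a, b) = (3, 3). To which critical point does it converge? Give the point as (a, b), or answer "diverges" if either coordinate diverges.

phi is separable, so gradient descent decouples: a follows -∂phi/∂a, b follows -∂phi/∂b.
∂phi/∂a = -12(a - 2)(a - 1); at a=3 this is -24, so a increases.
∂phi/∂b = -3(b - 4)(b - 2); at b=3 this is 3, so b decreases.
The a-coordinate has no critical point in that direction and runs off to infinity.

diverges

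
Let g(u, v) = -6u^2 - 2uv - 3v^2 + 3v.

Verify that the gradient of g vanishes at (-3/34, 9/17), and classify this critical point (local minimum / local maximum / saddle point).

local maximum

∇g = (-12u - 2v, -2u - 6v + 3); substituting (-3/34, 9/17) gives ∇g = (0, 0), so (-3/34, 9/17) is indeed a critical point.
The Hessian of g is constant: H = [[-12, -2], [-2, -6]].
det(H) = (-12)·(-6) − (-2)² = 68.
det(H) > 0 and tr(H) = -18 < 0, so H is negative definite and the point is a local maximum.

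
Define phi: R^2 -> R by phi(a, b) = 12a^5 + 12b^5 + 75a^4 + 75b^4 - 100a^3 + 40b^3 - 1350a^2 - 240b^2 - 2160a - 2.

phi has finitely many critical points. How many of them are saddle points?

phi separates as a function of a plus a function of b, so ∇phi=0 decouples.
∂phi/∂a = 60(a - 3)(a + 1)(a + 3)(a + 4) = 0 at a ∈ {-4, -3, -1, 3}; ∂phi/∂b = 60b(b - 1)(b + 2)(b + 4) = 0 at b ∈ {-4, -2, 0, 1}.
The Hessian is diagonal: diag(phi_aa, phi_bb). Second derivatives: phi_aa(-4)=-1260, phi_aa(-3)=720, phi_aa(-1)=-1440, phi_aa(3)=10080; phi_bb(-4)=-2400, phi_bb(-2)=720, phi_bb(0)=-480, phi_bb(1)=900.
Saddle points occur where the two diagonal entries have opposite signs: (-4, -2), (-4, 1), (-3, -4), (-3, 0), (-1, -2), (-1, 1), (3, -4), (3, 0). Count: 8.

8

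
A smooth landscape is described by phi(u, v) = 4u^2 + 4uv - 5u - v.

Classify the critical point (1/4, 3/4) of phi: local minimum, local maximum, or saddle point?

saddle point

The Hessian of phi is constant: H = [[8, 4], [4, 0]].
det(H) = 8·0 − 4² = -16.
Since det(H) < 0, H is indefinite and the critical point is a saddle point.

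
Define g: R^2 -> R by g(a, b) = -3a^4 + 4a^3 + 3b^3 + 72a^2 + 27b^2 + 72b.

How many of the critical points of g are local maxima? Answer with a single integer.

g separates as a function of a plus a function of b, so ∇g=0 decouples.
∂g/∂a = -12a(a - 4)(a + 3) = 0 at a ∈ {-3, 0, 4}; ∂g/∂b = 9(b + 2)(b + 4) = 0 at b ∈ {-4, -2}.
The Hessian is diagonal: diag(g_aa, g_bb). Second derivatives: g_aa(-3)=-252, g_aa(0)=144, g_aa(4)=-336; g_bb(-4)=-18, g_bb(-2)=18.
Local maxima occur where both diagonal entries negative: (-3, -4), (4, -4). Count: 2.

2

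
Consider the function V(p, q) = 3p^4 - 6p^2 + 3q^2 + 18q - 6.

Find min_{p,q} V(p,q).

-36

V(p,q) separates as A(p) + B(q) − 6, so its minimum is min A + min B − 6.
A'(p) = 12p(p - 1)(p + 1) vanishes at p ∈ {-1, 0, 1}; B'(q) = 6q + 18 vanishes at q ∈ {-3}.
Local minima of A (where A''>0): A(-1)=-3, A(1)=-3. Local minima of B: B(-3)=-27.
So the global minimum of V is A(-1) + B(-3) − 6 = -3 − 27 − 6 = -36, attained at (-1, -3).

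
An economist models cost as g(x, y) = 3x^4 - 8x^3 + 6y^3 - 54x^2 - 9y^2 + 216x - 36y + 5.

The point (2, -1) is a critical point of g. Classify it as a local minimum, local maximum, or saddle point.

The mixed partial ∂²g/∂x∂y is 0, so the Hessian at any point is diag(g_xx, g_yy) = diag(12(3x^2 - 4x - 9), 18(2y - 1)).
At (2, -1): H = diag(-60, -54).
Both eigenvalues are negative, so H is negative definite: a local maximum.

local maximum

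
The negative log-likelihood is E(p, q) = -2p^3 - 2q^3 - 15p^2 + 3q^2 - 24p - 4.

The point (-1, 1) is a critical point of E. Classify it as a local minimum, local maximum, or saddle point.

local maximum

The mixed partial ∂²E/∂p∂q is 0, so the Hessian at any point is diag(E_pp, E_qq) = diag(-6(2p + 5), 6(-2q + 1)).
At (-1, 1): H = diag(-18, -6).
Both eigenvalues are negative, so H is negative definite: a local maximum.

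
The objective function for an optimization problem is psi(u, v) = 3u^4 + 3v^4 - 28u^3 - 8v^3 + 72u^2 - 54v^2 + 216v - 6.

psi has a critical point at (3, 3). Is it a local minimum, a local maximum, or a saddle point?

The mixed partial ∂²psi/∂u∂v is 0, so the Hessian at any point is diag(psi_uu, psi_vv) = diag(12(3u^2 - 14u + 12), 12(3v^2 - 4v - 9)).
At (3, 3): H = diag(-36, 72).
The eigenvalues have opposite signs, so H is indefinite: a saddle point.

saddle point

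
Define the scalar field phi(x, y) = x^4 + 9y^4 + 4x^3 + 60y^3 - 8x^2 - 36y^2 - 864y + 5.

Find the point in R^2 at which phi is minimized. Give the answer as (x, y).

(-4, 2)

phi(x,y) separates as P(x) + Q(y) + 5, so its minimum is min P + min Q + 5.
P'(x) = 4x(x - 1)(x + 4) vanishes at x ∈ {-4, 0, 1}; Q'(y) = 36(y - 2)(y + 3)(y + 4) vanishes at y ∈ {-4, -3, 2}.
Local minima of P (where P''>0): P(-4)=-128, P(1)=-3. Local minima of Q: Q(-4)=1344, Q(2)=-1248.
So the global minimum of phi is P(-4) + Q(2) + 5 = -128 − 1248 + 5 = -1371, attained at (-4, 2).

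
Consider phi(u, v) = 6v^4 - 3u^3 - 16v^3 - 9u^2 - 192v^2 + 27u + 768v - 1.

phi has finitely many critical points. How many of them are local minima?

phi separates as a function of u plus a function of v, so ∇phi=0 decouples.
∂phi/∂u = -9(u - 1)(u + 3) = 0 at u ∈ {-3, 1}; ∂phi/∂v = 24(v - 4)(v - 2)(v + 4) = 0 at v ∈ {-4, 2, 4}.
The Hessian is diagonal: diag(phi_uu, phi_vv). Second derivatives: phi_uu(-3)=36, phi_uu(1)=-36; phi_vv(-4)=1152, phi_vv(2)=-288, phi_vv(4)=384.
Local minima occur where both diagonal entries positive: (-3, -4), (-3, 4). Count: 2.

2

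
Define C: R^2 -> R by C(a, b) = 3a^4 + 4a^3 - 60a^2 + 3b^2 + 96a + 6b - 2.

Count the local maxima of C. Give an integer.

0

C separates as a function of a plus a function of b, so ∇C=0 decouples.
∂C/∂a = 12(a - 2)(a - 1)(a + 4) = 0 at a ∈ {-4, 1, 2}; ∂C/∂b = 6(b + 1) = 0 at b ∈ {-1}.
The Hessian is diagonal: diag(C_aa, C_bb). Second derivatives: C_aa(-4)=360, C_aa(1)=-60, C_aa(2)=72; C_bb(-1)=6.
Local maxima occur where both diagonal entries negative: none. Count: 0.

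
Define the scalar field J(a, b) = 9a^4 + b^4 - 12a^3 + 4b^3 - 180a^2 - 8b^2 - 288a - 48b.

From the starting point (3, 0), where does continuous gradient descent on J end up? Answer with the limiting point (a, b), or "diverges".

(4, 2)

J is separable, so gradient descent decouples: a follows -∂J/∂a, b follows -∂J/∂b.
∂J/∂a = 36(a - 4)(a + 1)(a + 2); at a=3 this is -720, so a increases.
∂J/∂b = 4(b - 2)(b + 2)(b + 3); at b=0 this is -48, so b increases.
a converges to its nearest critical value 4 (a local min of the a-part); b converges to 2. The iterate converges to (4, 2).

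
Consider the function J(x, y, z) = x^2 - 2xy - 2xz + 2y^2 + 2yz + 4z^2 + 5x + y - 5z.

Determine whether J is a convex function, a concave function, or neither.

convex

J is quadratic, so its Hessian is the constant matrix H = [[2, -2, -2], [-2, 4, 2], [-2, 2, 8]].
Leading principal minors: 2, 4, 24.
All positive ⇒ H ≻ 0 ⇒ convex.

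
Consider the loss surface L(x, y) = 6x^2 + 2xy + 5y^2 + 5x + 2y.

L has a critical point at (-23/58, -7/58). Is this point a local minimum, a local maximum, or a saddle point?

local minimum

The Hessian of L is constant: H = [[12, 2], [2, 10]].
det(H) = 12·10 − 2² = 116.
det(H) > 0 and tr(H) = 22 > 0, so H is positive definite and the point is a local minimum.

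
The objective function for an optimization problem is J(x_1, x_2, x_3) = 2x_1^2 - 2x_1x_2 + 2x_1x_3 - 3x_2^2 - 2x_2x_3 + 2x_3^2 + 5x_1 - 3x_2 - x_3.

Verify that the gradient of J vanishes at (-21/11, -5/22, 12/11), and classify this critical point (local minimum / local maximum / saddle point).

saddle point

∇J = (4x_1 - 2x_2 + 2x_3 + 5, -2x_1 - 6x_2 - 2x_3 - 3, 2x_1 - 2x_2 + 4x_3 - 1); substituting (-21/11, -5/22, 12/11) gives ∇J = (0, 0, 0), so (-21/11, -5/22, 12/11) is indeed a critical point.
The Hessian is constant: H = [[4, -2, 2], [-2, -6, -2], [2, -2, 4]].
Leading principal minors: Δ₁ = 4, Δ₂ = -28, Δ₃ = -88.
The minors fit neither the all-positive nor the alternating-sign pattern, so H is indefinite: a saddle point.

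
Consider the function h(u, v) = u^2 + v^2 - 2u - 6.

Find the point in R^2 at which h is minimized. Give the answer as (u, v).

(1, 0)

h(u,v) separates as P(u) + Q(v) − 6, so its minimum is min P + min Q − 6.
P'(u) = 2u - 2 vanishes at u ∈ {1}; Q'(v) = 2v vanishes at v ∈ {0}.
Local minima of P (where P''>0): P(1)=-1. Local minima of Q: Q(0)=0.
So the global minimum of h is P(1) + Q(0) − 6 = -1 + 0 − 6 = -7, attained at (1, 0).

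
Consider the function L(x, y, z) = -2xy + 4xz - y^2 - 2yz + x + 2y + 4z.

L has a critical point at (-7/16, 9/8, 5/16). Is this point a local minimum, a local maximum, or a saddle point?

saddle point

The Hessian is constant: H = [[0, -2, 4], [-2, -2, -2], [4, -2, 0]].
Leading principal minors: Δ₁ = 0, Δ₂ = -4, Δ₃ = 64.
The minors fit neither the all-positive nor the alternating-sign pattern, so H is indefinite: a saddle point.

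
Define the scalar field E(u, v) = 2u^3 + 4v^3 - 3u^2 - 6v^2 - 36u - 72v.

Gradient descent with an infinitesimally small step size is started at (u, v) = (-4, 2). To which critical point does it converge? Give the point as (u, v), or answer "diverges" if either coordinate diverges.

diverges

E is separable, so gradient descent decouples: u follows -∂E/∂u, v follows -∂E/∂v.
∂E/∂u = 6(u - 3)(u + 2); at u=-4 this is 84, so u decreases.
∂E/∂v = 12(v - 3)(v + 2); at v=2 this is -48, so v increases.
The u-coordinate has no critical point in that direction and runs off to infinity.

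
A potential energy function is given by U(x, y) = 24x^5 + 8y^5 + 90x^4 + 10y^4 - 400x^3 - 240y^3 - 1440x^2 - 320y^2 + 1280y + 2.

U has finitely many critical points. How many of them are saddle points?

8

U separates as a function of x plus a function of y, so ∇U=0 decouples.
∂U/∂x = 120x(x - 3)(x + 2)(x + 4) = 0 at x ∈ {-4, -2, 0, 3}; ∂U/∂y = 40(y - 4)(y - 1)(y + 2)(y + 4) = 0 at y ∈ {-4, -2, 1, 4}.
The Hessian is diagonal: diag(U_xx, U_yy). Second derivatives: U_xx(-4)=-6720, U_xx(-2)=2400, U_xx(0)=-2880, U_xx(3)=12600; U_yy(-4)=-3200, U_yy(-2)=1440, U_yy(1)=-1800, U_yy(4)=5760.
Saddle points occur where the two diagonal entries have opposite signs: (-4, -2), (-4, 4), (-2, -4), (-2, 1), (0, -2), (0, 4), (3, -4), (3, 1). Count: 8.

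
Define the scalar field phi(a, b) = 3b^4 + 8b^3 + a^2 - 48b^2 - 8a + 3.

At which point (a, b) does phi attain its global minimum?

(4, -4)

phi(a,b) separates as P(a) + Q(b) + 3, so its minimum is min P + min Q + 3.
P'(a) = 2a - 8 vanishes at a ∈ {4}; Q'(b) = 12b(b - 2)(b + 4) vanishes at b ∈ {-4, 0, 2}.
Local minima of P (where P''>0): P(4)=-16. Local minima of Q: Q(-4)=-512, Q(2)=-80.
So the global minimum of phi is P(4) + Q(-4) + 3 = -16 − 512 + 3 = -525, attained at (4, -4).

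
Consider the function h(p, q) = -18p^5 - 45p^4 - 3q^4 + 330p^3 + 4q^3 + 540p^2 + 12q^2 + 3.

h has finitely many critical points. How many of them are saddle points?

6

h separates as a function of p plus a function of q, so ∇h=0 decouples.
∂h/∂p = -90p(p - 3)(p + 1)(p + 4) = 0 at p ∈ {-4, -1, 0, 3}; ∂h/∂q = -12q(q - 2)(q + 1) = 0 at q ∈ {-1, 0, 2}.
The Hessian is diagonal: diag(h_pp, h_qq). Second derivatives: h_pp(-4)=7560, h_pp(-1)=-1080, h_pp(0)=1080, h_pp(3)=-7560; h_qq(-1)=-36, h_qq(0)=24, h_qq(2)=-72.
Saddle points occur where the two diagonal entries have opposite signs: (-4, -1), (-4, 2), (-1, 0), (0, -1), (0, 2), (3, 0). Count: 6.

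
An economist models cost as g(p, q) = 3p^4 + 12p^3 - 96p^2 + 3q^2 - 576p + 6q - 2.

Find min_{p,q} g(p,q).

g(p,q) separates as A(p) + B(q) − 2, so its minimum is min A + min B − 2.
A'(p) = 12(p - 4)(p + 3)(p + 4) vanishes at p ∈ {-4, -3, 4}; B'(q) = 6q + 6 vanishes at q ∈ {-1}.
Local minima of A (where A''>0): A(-4)=768, A(4)=-2304. Local minima of B: B(-1)=-3.
So the global minimum of g is A(4) + B(-1) − 2 = -2304 − 3 − 2 = -2309, attained at (4, -1).

-2309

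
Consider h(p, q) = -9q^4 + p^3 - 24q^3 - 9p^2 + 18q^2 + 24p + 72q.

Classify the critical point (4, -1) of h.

The mixed partial ∂²h/∂p∂q is 0, so the Hessian at any point is diag(h_pp, h_qq) = diag(6(p - 3), 36(-3q^2 - 4q + 1)).
At (4, -1): H = diag(6, 72).
Both eigenvalues are positive, so H is positive definite: a local minimum.

local minimum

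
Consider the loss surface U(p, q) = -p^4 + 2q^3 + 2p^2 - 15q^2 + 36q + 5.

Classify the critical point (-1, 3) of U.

saddle point

The mixed partial ∂²U/∂p∂q is 0, so the Hessian at any point is diag(U_pp, U_qq) = diag(4(-3p^2 + 1), 6(2q - 5)).
At (-1, 3): H = diag(-8, 6).
The eigenvalues have opposite signs, so H is indefinite: a saddle point.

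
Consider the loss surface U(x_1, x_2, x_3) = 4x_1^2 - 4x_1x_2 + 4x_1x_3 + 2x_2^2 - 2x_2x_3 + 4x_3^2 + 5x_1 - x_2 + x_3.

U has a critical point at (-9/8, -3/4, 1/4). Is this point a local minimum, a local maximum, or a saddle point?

local minimum

The Hessian is constant: H = [[8, -4, 4], [-4, 4, -2], [4, -2, 8]].
Leading principal minors: Δ₁ = 8, Δ₂ = 16, Δ₃ = 96.
All leading minors are positive, so H is positive definite: a local minimum.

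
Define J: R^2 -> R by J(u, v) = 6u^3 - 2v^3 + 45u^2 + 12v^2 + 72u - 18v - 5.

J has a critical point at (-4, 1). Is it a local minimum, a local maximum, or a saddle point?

The mixed partial ∂²J/∂u∂v is 0, so the Hessian at any point is diag(J_uu, J_vv) = diag(18(2u + 5), 12(-v + 2)).
At (-4, 1): H = diag(-54, 12).
The eigenvalues have opposite signs, so H is indefinite: a saddle point.

saddle point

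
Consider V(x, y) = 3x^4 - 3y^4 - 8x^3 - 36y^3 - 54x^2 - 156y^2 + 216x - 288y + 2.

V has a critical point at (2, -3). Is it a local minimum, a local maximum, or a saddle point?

saddle point

The mixed partial ∂²V/∂x∂y is 0, so the Hessian at any point is diag(V_xx, V_yy) = diag(12(3x^2 - 4x - 9), -12(3y^2 + 18y + 26)).
At (2, -3): H = diag(-60, 12).
The eigenvalues have opposite signs, so H is indefinite: a saddle point.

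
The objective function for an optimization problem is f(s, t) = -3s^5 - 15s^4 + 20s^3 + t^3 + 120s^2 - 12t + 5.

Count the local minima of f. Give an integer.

f separates as a function of s plus a function of t, so ∇f=0 decouples.
∂f/∂s = -15s(s - 2)(s + 2)(s + 4) = 0 at s ∈ {-4, -2, 0, 2}; ∂f/∂t = 3(t - 2)(t + 2) = 0 at t ∈ {-2, 2}.
The Hessian is diagonal: diag(f_ss, f_tt). Second derivatives: f_ss(-4)=720, f_ss(-2)=-240, f_ss(0)=240, f_ss(2)=-720; f_tt(-2)=-12, f_tt(2)=12.
Local minima occur where both diagonal entries positive: (-4, 2), (0, 2). Count: 2.

2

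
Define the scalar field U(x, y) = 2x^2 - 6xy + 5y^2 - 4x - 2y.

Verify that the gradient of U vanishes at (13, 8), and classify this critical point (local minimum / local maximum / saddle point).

∇U = (4x - 6y - 4, -6x + 10y - 2); substituting (13, 8) gives ∇U = (0, 0), so (13, 8) is indeed a critical point.
The Hessian of U is constant: H = [[4, -6], [-6, 10]].
det(H) = 4·10 − (-6)² = 4.
det(H) > 0 and tr(H) = 14 > 0, so H is positive definite and the point is a local minimum.

local minimum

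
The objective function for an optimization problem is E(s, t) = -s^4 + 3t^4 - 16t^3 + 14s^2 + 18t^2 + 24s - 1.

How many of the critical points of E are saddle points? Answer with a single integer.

5

E separates as a function of s plus a function of t, so ∇E=0 decouples.
∂E/∂s = -4(s - 3)(s + 1)(s + 2) = 0 at s ∈ {-2, -1, 3}; ∂E/∂t = 12t(t - 3)(t - 1) = 0 at t ∈ {0, 1, 3}.
The Hessian is diagonal: diag(E_ss, E_tt). Second derivatives: E_ss(-2)=-20, E_ss(-1)=16, E_ss(3)=-80; E_tt(0)=36, E_tt(1)=-24, E_tt(3)=72.
Saddle points occur where the two diagonal entries have opposite signs: (-2, 0), (-2, 3), (-1, 1), (3, 0), (3, 3). Count: 5.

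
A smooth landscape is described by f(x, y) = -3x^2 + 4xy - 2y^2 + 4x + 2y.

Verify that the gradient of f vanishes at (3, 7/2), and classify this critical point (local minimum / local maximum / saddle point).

local maximum

∇f = (-6x + 4y + 4, 4x - 4y + 2); substituting (3, 7/2) gives ∇f = (0, 0), so (3, 7/2) is indeed a critical point.
The Hessian of f is constant: H = [[-6, 4], [4, -4]].
det(H) = (-6)·(-4) − 4² = 8.
det(H) > 0 and tr(H) = -10 < 0, so H is negative definite and the point is a local maximum.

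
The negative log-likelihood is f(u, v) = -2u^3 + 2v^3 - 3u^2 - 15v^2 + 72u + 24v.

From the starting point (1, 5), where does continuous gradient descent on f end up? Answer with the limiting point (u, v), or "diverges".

f is separable, so gradient descent decouples: u follows -∂f/∂u, v follows -∂f/∂v.
∂f/∂u = -6(u - 3)(u + 4); at u=1 this is 60, so u decreases.
∂f/∂v = 6(v - 4)(v - 1); at v=5 this is 24, so v decreases.
u converges to its nearest critical value -4 (a local min of the u-part); v converges to 4. The iterate converges to (-4, 4).

(-4, 4)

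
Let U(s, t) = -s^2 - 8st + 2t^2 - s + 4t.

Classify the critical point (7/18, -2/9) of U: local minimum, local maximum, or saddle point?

saddle point

The Hessian of U is constant: H = [[-2, -8], [-8, 4]].
det(H) = (-2)·4 − (-8)² = -72.
Since det(H) < 0, H is indefinite and the critical point is a saddle point.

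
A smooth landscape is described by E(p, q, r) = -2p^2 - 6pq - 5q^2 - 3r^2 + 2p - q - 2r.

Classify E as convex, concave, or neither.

concave

E is quadratic, so its Hessian is the constant matrix H = [[-4, -6, 0], [-6, -10, 0], [0, 0, -6]].
Leading principal minors: -4, 4, -24.
Signs alternate −, +, − ⇒ H ≺ 0 ⇒ concave.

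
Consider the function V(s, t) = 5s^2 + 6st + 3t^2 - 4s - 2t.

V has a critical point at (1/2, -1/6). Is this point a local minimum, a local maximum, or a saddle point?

The Hessian of V is constant: H = [[10, 6], [6, 6]].
det(H) = 10·6 − 6² = 24.
det(H) > 0 and tr(H) = 16 > 0, so H is positive definite and the point is a local minimum.

local minimum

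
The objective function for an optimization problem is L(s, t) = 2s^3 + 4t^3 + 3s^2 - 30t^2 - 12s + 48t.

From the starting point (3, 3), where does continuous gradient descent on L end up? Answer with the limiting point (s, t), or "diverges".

L is separable, so gradient descent decouples: s follows -∂L/∂s, t follows -∂L/∂t.
∂L/∂s = 6(s - 1)(s + 2); at s=3 this is 60, so s decreases.
∂L/∂t = 12(t - 4)(t - 1); at t=3 this is -24, so t increases.
s converges to its nearest critical value 1 (a local min of the s-part); t converges to 4. The iterate converges to (1, 4).

(1, 4)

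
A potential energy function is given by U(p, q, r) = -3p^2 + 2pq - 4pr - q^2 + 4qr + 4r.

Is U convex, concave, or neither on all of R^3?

neither

U is quadratic, so its Hessian is the constant matrix H = [[-6, 2, -4], [2, -2, 4], [-4, 4, 0]].
Leading principal minors: -6, 8, 64.
Neither pattern holds ⇒ H is indefinite ⇒ neither convex nor concave.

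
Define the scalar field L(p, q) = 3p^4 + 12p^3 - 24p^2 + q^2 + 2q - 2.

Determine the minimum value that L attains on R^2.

L(p,q) separates as A(p) + B(q) − 2, so its minimum is min A + min B − 2.
A'(p) = 12p(p - 1)(p + 4) vanishes at p ∈ {-4, 0, 1}; B'(q) = 2q + 2 vanishes at q ∈ {-1}.
Local minima of A (where A''>0): A(-4)=-384, A(1)=-9. Local minima of B: B(-1)=-1.
So the global minimum of L is A(-4) + B(-1) − 2 = -384 − 1 − 2 = -387, attained at (-4, -1).

-387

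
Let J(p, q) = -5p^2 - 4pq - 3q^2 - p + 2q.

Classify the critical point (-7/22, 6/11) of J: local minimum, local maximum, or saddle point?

local maximum

The Hessian of J is constant: H = [[-10, -4], [-4, -6]].
det(H) = (-10)·(-6) − (-4)² = 44.
det(H) > 0 and tr(H) = -16 < 0, so H is negative definite and the point is a local maximum.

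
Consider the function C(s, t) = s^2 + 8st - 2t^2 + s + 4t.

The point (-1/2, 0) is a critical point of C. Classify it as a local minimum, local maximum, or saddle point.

The Hessian of C is constant: H = [[2, 8], [8, -4]].
det(H) = 2·(-4) − 8² = -72.
Since det(H) < 0, H is indefinite and the critical point is a saddle point.

saddle point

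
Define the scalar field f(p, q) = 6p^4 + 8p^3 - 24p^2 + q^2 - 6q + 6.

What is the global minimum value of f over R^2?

-67

f(p,q) separates as A(p) + B(q) + 6, so its minimum is min A + min B + 6.
A'(p) = 24p(p - 1)(p + 2) vanishes at p ∈ {-2, 0, 1}; B'(q) = 2q - 6 vanishes at q ∈ {3}.
Local minima of A (where A''>0): A(-2)=-64, A(1)=-10. Local minima of B: B(3)=-9.
So the global minimum of f is A(-2) + B(3) + 6 = -64 − 9 + 6 = -67, attained at (-2, 3).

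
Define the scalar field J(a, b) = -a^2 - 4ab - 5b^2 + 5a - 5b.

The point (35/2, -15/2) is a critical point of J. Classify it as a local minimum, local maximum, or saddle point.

local maximum

The Hessian of J is constant: H = [[-2, -4], [-4, -10]].
det(H) = (-2)·(-10) − (-4)² = 4.
det(H) > 0 and tr(H) = -12 < 0, so H is negative definite and the point is a local maximum.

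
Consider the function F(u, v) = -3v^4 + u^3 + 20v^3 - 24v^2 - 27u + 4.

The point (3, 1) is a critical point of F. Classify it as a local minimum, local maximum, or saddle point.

The mixed partial ∂²F/∂u∂v is 0, so the Hessian at any point is diag(F_uu, F_vv) = diag(6u, 12(-3v^2 + 10v - 4)).
At (3, 1): H = diag(18, 36).
Both eigenvalues are positive, so H is positive definite: a local minimum.

local minimum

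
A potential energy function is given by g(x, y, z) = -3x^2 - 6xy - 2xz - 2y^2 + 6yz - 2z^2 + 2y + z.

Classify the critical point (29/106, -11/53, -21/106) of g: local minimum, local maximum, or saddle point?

saddle point

The Hessian is constant: H = [[-6, -6, -2], [-6, -4, 6], [-2, 6, -4]].
Leading principal minors: Δ₁ = -6, Δ₂ = -12, Δ₃ = 424.
The minors fit neither the all-positive nor the alternating-sign pattern, so H is indefinite: a saddle point.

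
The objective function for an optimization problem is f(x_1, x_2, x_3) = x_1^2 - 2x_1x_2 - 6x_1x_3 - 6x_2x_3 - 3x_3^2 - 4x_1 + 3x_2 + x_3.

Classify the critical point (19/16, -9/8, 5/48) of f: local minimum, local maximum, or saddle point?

saddle point

The Hessian is constant: H = [[2, -2, -6], [-2, 0, -6], [-6, -6, -6]].
Leading principal minors: Δ₁ = 2, Δ₂ = -4, Δ₃ = -192.
The minors fit neither the all-positive nor the alternating-sign pattern, so H is indefinite: a saddle point.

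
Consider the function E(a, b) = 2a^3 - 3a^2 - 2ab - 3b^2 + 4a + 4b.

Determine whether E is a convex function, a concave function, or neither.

neither

The term 2a^3 is cubic, so the Hessian is not constant.
∂²E/∂a² = 12a - 6, which takes both signs as a varies (negative for sufficiently negative a). A diagonal entry of the Hessian changing sign means the Hessian is neither positive- nor negative-semidefinite on all of R^2.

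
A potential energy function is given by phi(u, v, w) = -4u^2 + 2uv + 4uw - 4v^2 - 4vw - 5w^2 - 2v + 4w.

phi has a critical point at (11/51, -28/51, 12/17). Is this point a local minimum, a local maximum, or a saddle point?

local maximum

The Hessian is constant: H = [[-8, 2, 4], [2, -8, -4], [4, -4, -10]].
Leading principal minors: Δ₁ = -8, Δ₂ = 60, Δ₃ = -408.
The minors alternate sign starting negative (−, +, −), so H is negative definite: a local maximum.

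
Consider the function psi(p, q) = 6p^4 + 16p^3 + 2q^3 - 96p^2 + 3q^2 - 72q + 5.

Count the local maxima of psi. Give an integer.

psi separates as a function of p plus a function of q, so ∇psi=0 decouples.
∂psi/∂p = 24p(p - 2)(p + 4) = 0 at p ∈ {-4, 0, 2}; ∂psi/∂q = 6(q - 3)(q + 4) = 0 at q ∈ {-4, 3}.
The Hessian is diagonal: diag(psi_pp, psi_qq). Second derivatives: psi_pp(-4)=576, psi_pp(0)=-192, psi_pp(2)=288; psi_qq(-4)=-42, psi_qq(3)=42.
Local maxima occur where both diagonal entries negative: (0, -4). Count: 1.

1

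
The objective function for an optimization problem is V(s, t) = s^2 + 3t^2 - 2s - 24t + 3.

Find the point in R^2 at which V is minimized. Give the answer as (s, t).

(1, 4)

V(s,t) separates as P(s) + Q(t) + 3, so its minimum is min P + min Q + 3.
P'(s) = 2s - 2 vanishes at s ∈ {1}; Q'(t) = 6(t - 4) vanishes at t ∈ {4}.
Local minima of P (where P''>0): P(1)=-1. Local minima of Q: Q(4)=-48.
So the global minimum of V is P(1) + Q(4) + 3 = -1 − 48 + 3 = -46, attained at (1, 4).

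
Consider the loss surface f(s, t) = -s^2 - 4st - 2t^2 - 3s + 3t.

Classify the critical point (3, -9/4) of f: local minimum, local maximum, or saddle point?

saddle point

The Hessian of f is constant: H = [[-2, -4], [-4, -4]].
det(H) = (-2)·(-4) − (-4)² = -8.
Since det(H) < 0, H is indefinite and the critical point is a saddle point.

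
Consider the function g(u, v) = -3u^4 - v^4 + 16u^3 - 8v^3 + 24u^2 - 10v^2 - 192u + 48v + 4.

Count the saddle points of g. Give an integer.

4

g separates as a function of u plus a function of v, so ∇g=0 decouples.
∂g/∂u = -12(u - 4)(u - 2)(u + 2) = 0 at u ∈ {-2, 2, 4}; ∂g/∂v = -4(v - 1)(v + 3)(v + 4) = 0 at v ∈ {-4, -3, 1}.
The Hessian is diagonal: diag(g_uu, g_vv). Second derivatives: g_uu(-2)=-288, g_uu(2)=96, g_uu(4)=-144; g_vv(-4)=-20, g_vv(-3)=16, g_vv(1)=-80.
Saddle points occur where the two diagonal entries have opposite signs: (-2, -3), (2, -4), (2, 1), (4, -3). Count: 4.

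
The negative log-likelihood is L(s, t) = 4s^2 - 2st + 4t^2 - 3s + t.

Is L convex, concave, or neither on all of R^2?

convex

L is quadratic, so its Hessian is the constant matrix H = [[8, -2], [-2, 8]].
det(H) = 60, tr(H) = 16.
det(H) > 0 and tr(H) > 0, so H is positive definite everywhere: convex.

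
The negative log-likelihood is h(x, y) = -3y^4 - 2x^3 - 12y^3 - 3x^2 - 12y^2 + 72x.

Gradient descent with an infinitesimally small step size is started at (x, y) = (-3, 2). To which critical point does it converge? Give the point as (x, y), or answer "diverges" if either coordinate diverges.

h is separable, so gradient descent decouples: x follows -∂h/∂x, y follows -∂h/∂y.
∂h/∂x = -6(x - 3)(x + 4); at x=-3 this is 36, so x decreases.
∂h/∂y = -12y(y + 1)(y + 2); at y=2 this is -288, so y increases.
The y-coordinate has no critical point in that direction and runs off to infinity.

diverges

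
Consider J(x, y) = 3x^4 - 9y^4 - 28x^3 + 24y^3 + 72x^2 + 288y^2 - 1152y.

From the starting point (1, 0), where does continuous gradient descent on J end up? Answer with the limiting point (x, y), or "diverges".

(0, 2)

J is separable, so gradient descent decouples: x follows -∂J/∂x, y follows -∂J/∂y.
∂J/∂x = 12x(x - 4)(x - 3); at x=1 this is 72, so x decreases.
∂J/∂y = -36(y - 4)(y - 2)(y + 4); at y=0 this is -1152, so y increases.
x converges to its nearest critical value 0 (a local min of the x-part); y converges to 2. The iterate converges to (0, 2).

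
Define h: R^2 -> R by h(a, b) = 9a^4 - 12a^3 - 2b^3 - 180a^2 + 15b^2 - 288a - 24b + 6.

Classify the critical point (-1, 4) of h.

local maximum

The mixed partial ∂²h/∂a∂b is 0, so the Hessian at any point is diag(h_aa, h_bb) = diag(36(3a^2 - 2a - 10), 6(-2b + 5)).
At (-1, 4): H = diag(-180, -18).
Both eigenvalues are negative, so H is negative definite: a local maximum.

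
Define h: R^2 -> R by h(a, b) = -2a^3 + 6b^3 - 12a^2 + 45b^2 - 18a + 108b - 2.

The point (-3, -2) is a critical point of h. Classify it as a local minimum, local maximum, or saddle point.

The mixed partial ∂²h/∂a∂b is 0, so the Hessian at any point is diag(h_aa, h_bb) = diag(-12(a + 2), 18(2b + 5)).
At (-3, -2): H = diag(12, 18).
Both eigenvalues are positive, so H is positive definite: a local minimum.

local minimum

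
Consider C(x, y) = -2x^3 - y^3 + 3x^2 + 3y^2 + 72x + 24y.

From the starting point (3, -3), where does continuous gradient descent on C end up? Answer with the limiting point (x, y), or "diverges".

C is separable, so gradient descent decouples: x follows -∂C/∂x, y follows -∂C/∂y.
∂C/∂x = -6(x - 4)(x + 3); at x=3 this is 36, so x decreases.
∂C/∂y = -3(y - 4)(y + 2); at y=-3 this is -21, so y increases.
x converges to its nearest critical value -3 (a local min of the x-part); y converges to -2. The iterate converges to (-3, -2).

(-3, -2)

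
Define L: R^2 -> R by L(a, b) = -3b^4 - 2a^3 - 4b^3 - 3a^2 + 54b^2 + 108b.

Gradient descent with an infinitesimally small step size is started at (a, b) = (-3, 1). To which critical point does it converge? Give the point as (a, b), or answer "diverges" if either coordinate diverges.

(-1, -1)

L is separable, so gradient descent decouples: a follows -∂L/∂a, b follows -∂L/∂b.
∂L/∂a = -6a(a + 1); at a=-3 this is -36, so a increases.
∂L/∂b = -12(b - 3)(b + 1)(b + 3); at b=1 this is 192, so b decreases.
a converges to its nearest critical value -1 (a local min of the a-part); b converges to -1. The iterate converges to (-1, -1).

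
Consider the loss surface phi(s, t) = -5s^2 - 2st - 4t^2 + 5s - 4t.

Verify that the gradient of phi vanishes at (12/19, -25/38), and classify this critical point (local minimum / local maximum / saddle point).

local maximum

∇phi = (-10s - 2t + 5, -2s - 8t - 4); substituting (12/19, -25/38) gives ∇phi = (0, 0), so (12/19, -25/38) is indeed a critical point.
The Hessian of phi is constant: H = [[-10, -2], [-2, -8]].
det(H) = (-10)·(-8) − (-2)² = 76.
det(H) > 0 and tr(H) = -18 < 0, so H is negative definite and the point is a local maximum.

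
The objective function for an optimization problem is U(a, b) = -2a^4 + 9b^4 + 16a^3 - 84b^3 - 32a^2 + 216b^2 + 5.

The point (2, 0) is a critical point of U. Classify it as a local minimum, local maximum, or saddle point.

local minimum

The mixed partial ∂²U/∂a∂b is 0, so the Hessian at any point is diag(U_aa, U_bb) = diag(8(-3a^2 + 12a - 8), 36(3b^2 - 14b + 12)).
At (2, 0): H = diag(32, 432).
Both eigenvalues are positive, so H is positive definite: a local minimum.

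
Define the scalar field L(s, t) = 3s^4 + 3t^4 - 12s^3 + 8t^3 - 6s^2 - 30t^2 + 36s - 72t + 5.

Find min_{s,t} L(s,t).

-174

L(s,t) separates as P(s) + Q(t) + 5, so its minimum is min P + min Q + 5.
P'(s) = 12(s - 3)(s - 1)(s + 1) vanishes at s ∈ {-1, 1, 3}; Q'(t) = 12(t - 2)(t + 1)(t + 3) vanishes at t ∈ {-3, -1, 2}.
Local minima of P (where P''>0): P(-1)=-27, P(3)=-27. Local minima of Q: Q(-3)=-27, Q(2)=-152.
So the global minimum of L is P(-1) + Q(2) + 5 = -27 − 152 + 5 = -174, attained at (-1, 2).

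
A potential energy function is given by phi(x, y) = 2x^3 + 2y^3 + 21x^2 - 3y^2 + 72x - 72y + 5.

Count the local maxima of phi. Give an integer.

1

phi separates as a function of x plus a function of y, so ∇phi=0 decouples.
∂phi/∂x = 6(x + 3)(x + 4) = 0 at x ∈ {-4, -3}; ∂phi/∂y = 6(y - 4)(y + 3) = 0 at y ∈ {-3, 4}.
The Hessian is diagonal: diag(phi_xx, phi_yy). Second derivatives: phi_xx(-4)=-6, phi_xx(-3)=6; phi_yy(-3)=-42, phi_yy(4)=42.
Local maxima occur where both diagonal entries negative: (-4, -3). Count: 1.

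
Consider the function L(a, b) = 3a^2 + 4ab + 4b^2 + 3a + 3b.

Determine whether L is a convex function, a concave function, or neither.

L is quadratic, so its Hessian is the constant matrix H = [[6, 4], [4, 8]].
det(H) = 32, tr(H) = 14.
det(H) > 0 and tr(H) > 0, so H is positive definite everywhere: convex.

convex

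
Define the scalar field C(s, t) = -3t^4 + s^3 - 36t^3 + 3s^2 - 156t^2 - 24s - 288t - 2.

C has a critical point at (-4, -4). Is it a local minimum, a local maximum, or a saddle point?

The mixed partial ∂²C/∂s∂t is 0, so the Hessian at any point is diag(C_ss, C_tt) = diag(6(s + 1), -12(3t^2 + 18t + 26)).
At (-4, -4): H = diag(-18, -24).
Both eigenvalues are negative, so H is negative definite: a local maximum.

local maximum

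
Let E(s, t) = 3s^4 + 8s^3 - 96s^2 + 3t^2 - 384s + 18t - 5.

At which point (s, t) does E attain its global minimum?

(4, -3)

E(s,t) separates as P(s) + Q(t) − 5, so its minimum is min P + min Q − 5.
P'(s) = 12(s - 4)(s + 2)(s + 4) vanishes at s ∈ {-4, -2, 4}; Q'(t) = 6(t + 3) vanishes at t ∈ {-3}.
Local minima of P (where P''>0): P(-4)=256, P(4)=-1792. Local minima of Q: Q(-3)=-27.
So the global minimum of E is P(4) + Q(-3) − 5 = -1792 − 27 − 5 = -1824, attained at (4, -3).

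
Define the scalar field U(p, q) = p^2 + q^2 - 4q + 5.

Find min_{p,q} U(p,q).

1

U(p,q) separates as A(p) + B(q) + 5, so its minimum is min A + min B + 5.
A'(p) = 2p vanishes at p ∈ {0}; B'(q) = 2q - 4 vanishes at q ∈ {2}.
Local minima of A (where A''>0): A(0)=0. Local minima of B: B(2)=-4.
So the global minimum of U is A(0) + B(2) + 5 = 0 − 4 + 5 = 1, attained at (0, 2).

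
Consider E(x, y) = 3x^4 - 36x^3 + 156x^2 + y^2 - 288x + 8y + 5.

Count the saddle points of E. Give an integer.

E separates as a function of x plus a function of y, so ∇E=0 decouples.
∂E/∂x = 12(x - 4)(x - 3)(x - 2) = 0 at x ∈ {2, 3, 4}; ∂E/∂y = 2(y + 4) = 0 at y ∈ {-4}.
The Hessian is diagonal: diag(E_xx, E_yy). Second derivatives: E_xx(2)=24, E_xx(3)=-12, E_xx(4)=24; E_yy(-4)=2.
Saddle points occur where the two diagonal entries have opposite signs: (3, -4). Count: 1.

1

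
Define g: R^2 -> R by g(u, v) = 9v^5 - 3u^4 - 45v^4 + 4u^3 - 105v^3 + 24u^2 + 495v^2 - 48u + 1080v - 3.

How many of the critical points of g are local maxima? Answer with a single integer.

g separates as a function of u plus a function of v, so ∇g=0 decouples.
∂g/∂u = -12(u - 2)(u - 1)(u + 2) = 0 at u ∈ {-2, 1, 2}; ∂g/∂v = 45(v - 4)(v - 3)(v + 1)(v + 2) = 0 at v ∈ {-2, -1, 3, 4}.
The Hessian is diagonal: diag(g_uu, g_vv). Second derivatives: g_uu(-2)=-144, g_uu(1)=36, g_uu(2)=-48; g_vv(-2)=-1350, g_vv(-1)=900, g_vv(3)=-900, g_vv(4)=1350.
Local maxima occur where both diagonal entries negative: (-2, -2), (-2, 3), (2, -2), (2, 3). Count: 4.

4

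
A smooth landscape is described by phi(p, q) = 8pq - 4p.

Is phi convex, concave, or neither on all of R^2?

phi is quadratic, so its Hessian is the constant matrix H = [[0, 8], [8, 0]].
det(H) = -64, tr(H) = 0.
det(H) < 0, so H is indefinite: neither convex nor concave.

neither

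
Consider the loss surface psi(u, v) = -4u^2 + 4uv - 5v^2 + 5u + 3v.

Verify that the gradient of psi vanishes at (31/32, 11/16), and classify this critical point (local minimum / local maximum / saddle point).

local maximum

∇psi = (-8u + 4v + 5, 4u - 10v + 3); substituting (31/32, 11/16) gives ∇psi = (0, 0), so (31/32, 11/16) is indeed a critical point.
The Hessian of psi is constant: H = [[-8, 4], [4, -10]].
det(H) = (-8)·(-10) − 4² = 64.
det(H) > 0 and tr(H) = -18 < 0, so H is negative definite and the point is a local maximum.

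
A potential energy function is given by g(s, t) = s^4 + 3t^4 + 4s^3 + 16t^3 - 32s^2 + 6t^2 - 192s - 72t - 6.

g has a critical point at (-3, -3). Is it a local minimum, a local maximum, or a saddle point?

The mixed partial ∂²g/∂s∂t is 0, so the Hessian at any point is diag(g_ss, g_tt) = diag(4(3s^2 + 6s - 16), 12(3t^2 + 8t + 1)).
At (-3, -3): H = diag(-28, 48).
The eigenvalues have opposite signs, so H is indefinite: a saddle point.

saddle point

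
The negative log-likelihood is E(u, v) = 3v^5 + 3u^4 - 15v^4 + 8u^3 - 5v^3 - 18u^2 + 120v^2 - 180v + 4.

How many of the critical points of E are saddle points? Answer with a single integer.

E separates as a function of u plus a function of v, so ∇E=0 decouples.
∂E/∂u = 12u(u - 1)(u + 3) = 0 at u ∈ {-3, 0, 1}; ∂E/∂v = 15(v - 3)(v - 2)(v - 1)(v + 2) = 0 at v ∈ {-2, 1, 2, 3}.
The Hessian is diagonal: diag(E_uu, E_vv). Second derivatives: E_uu(-3)=144, E_uu(0)=-36, E_uu(1)=48; E_vv(-2)=-900, E_vv(1)=90, E_vv(2)=-60, E_vv(3)=150.
Saddle points occur where the two diagonal entries have opposite signs: (-3, -2), (-3, 2), (0, 1), (0, 3), (1, -2), (1, 2). Count: 6.

6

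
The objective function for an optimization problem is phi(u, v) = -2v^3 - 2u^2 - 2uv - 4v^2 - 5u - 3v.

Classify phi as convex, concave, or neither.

neither

The term -2v^3 is cubic, so the Hessian is not constant.
∂²phi/∂v² = -12v - 8, which takes both signs as v varies (negative for sufficiently large v). A diagonal entry of the Hessian changing sign means the Hessian is neither positive- nor negative-semidefinite on all of R^2.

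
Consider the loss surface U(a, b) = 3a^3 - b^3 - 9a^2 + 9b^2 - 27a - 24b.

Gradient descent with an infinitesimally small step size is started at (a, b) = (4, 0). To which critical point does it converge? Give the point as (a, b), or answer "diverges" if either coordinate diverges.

U is separable, so gradient descent decouples: a follows -∂U/∂a, b follows -∂U/∂b.
∂U/∂a = 9(a - 3)(a + 1); at a=4 this is 45, so a decreases.
∂U/∂b = -3(b - 4)(b - 2); at b=0 this is -24, so b increases.
a converges to its nearest critical value 3 (a local min of the a-part); b converges to 2. The iterate converges to (3, 2).

(3, 2)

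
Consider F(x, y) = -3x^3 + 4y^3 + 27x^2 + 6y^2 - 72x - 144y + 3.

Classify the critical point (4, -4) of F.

The mixed partial ∂²F/∂x∂y is 0, so the Hessian at any point is diag(F_xx, F_yy) = diag(18(-x + 3), 12(2y + 1)).
At (4, -4): H = diag(-18, -84).
Both eigenvalues are negative, so H is negative definite: a local maximum.

local maximum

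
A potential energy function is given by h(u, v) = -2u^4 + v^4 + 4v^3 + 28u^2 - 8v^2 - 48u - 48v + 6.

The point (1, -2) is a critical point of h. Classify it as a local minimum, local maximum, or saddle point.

The mixed partial ∂²h/∂u∂v is 0, so the Hessian at any point is diag(h_uu, h_vv) = diag(8(-3u^2 + 7), 4(3v^2 + 6v - 4)).
At (1, -2): H = diag(32, -16).
The eigenvalues have opposite signs, so H is indefinite: a saddle point.

saddle point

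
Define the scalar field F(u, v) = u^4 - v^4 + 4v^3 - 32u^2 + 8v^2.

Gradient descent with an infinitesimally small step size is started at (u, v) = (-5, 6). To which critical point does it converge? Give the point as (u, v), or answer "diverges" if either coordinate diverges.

diverges

F is separable, so gradient descent decouples: u follows -∂F/∂u, v follows -∂F/∂v.
∂F/∂u = 4u(u - 4)(u + 4); at u=-5 this is -180, so u increases.
∂F/∂v = -4v(v - 4)(v + 1); at v=6 this is -336, so v increases.
The v-coordinate has no critical point in that direction and runs off to infinity.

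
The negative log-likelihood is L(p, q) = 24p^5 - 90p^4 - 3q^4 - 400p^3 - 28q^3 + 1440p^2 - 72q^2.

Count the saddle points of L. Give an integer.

6

L separates as a function of p plus a function of q, so ∇L=0 decouples.
∂L/∂p = 120p(p - 4)(p - 2)(p + 3) = 0 at p ∈ {-3, 0, 2, 4}; ∂L/∂q = -12q(q + 3)(q + 4) = 0 at q ∈ {-4, -3, 0}.
The Hessian is diagonal: diag(L_pp, L_qq). Second derivatives: L_pp(-3)=-12600, L_pp(0)=2880, L_pp(2)=-2400, L_pp(4)=6720; L_qq(-4)=-48, L_qq(-3)=36, L_qq(0)=-144.
Saddle points occur where the two diagonal entries have opposite signs: (-3, -3), (0, -4), (0, 0), (2, -3), (4, -4), (4, 0). Count: 6.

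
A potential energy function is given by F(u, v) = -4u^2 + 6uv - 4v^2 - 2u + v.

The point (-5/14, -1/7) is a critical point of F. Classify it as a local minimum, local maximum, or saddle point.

local maximum

The Hessian of F is constant: H = [[-8, 6], [6, -8]].
det(H) = (-8)·(-8) − 6² = 28.
det(H) > 0 and tr(H) = -16 < 0, so H is negative definite and the point is a local maximum.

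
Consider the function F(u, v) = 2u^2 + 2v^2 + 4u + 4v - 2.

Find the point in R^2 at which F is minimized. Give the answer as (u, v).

(-1, -1)

F(u,v) separates as P(u) + Q(v) − 2, so its minimum is min P + min Q − 2.
P'(u) = 4u + 4 vanishes at u ∈ {-1}; Q'(v) = 4v + 4 vanishes at v ∈ {-1}.
Local minima of P (where P''>0): P(-1)=-2. Local minima of Q: Q(-1)=-2.
So the global minimum of F is P(-1) + Q(-1) − 2 = -2 − 2 − 2 = -6, attained at (-1, -1).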